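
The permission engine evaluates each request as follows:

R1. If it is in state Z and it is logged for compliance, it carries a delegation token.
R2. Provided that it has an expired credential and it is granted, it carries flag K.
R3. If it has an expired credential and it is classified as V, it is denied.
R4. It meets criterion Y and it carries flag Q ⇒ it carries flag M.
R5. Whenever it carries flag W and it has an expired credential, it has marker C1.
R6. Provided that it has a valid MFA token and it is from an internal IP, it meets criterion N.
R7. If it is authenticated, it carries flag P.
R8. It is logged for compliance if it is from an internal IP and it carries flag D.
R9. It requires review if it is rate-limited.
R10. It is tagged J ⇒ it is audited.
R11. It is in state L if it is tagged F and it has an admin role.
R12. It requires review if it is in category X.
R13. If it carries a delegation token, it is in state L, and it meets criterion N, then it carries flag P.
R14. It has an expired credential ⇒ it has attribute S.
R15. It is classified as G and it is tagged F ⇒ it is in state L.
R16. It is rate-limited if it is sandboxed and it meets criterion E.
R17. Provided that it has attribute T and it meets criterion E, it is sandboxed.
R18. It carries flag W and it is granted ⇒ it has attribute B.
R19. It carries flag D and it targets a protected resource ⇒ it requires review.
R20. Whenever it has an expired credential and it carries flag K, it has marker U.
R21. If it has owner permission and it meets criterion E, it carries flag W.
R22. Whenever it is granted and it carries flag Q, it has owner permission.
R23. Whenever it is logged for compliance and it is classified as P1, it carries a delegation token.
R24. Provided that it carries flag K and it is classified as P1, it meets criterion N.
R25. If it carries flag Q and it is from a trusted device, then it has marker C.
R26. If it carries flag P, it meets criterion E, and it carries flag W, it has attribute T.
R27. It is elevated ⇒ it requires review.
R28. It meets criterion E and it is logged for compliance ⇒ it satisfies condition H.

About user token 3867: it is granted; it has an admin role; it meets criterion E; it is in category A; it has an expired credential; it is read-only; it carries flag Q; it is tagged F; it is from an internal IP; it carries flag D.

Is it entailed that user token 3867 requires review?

Forward chaining from the given facts derives: carries flag K, is logged for compliance, is in state L, has attribute S, has marker U, has owner permission, satisfies condition H, carries flag W, has marker C1, has attribute B.
Rules concluding "it requires review": R9 needs "it is rate-limited"; R12 needs "it is in category X"; R19 needs "it targets a protected resource"; R27 needs "it is elevated" — none of these are established.

No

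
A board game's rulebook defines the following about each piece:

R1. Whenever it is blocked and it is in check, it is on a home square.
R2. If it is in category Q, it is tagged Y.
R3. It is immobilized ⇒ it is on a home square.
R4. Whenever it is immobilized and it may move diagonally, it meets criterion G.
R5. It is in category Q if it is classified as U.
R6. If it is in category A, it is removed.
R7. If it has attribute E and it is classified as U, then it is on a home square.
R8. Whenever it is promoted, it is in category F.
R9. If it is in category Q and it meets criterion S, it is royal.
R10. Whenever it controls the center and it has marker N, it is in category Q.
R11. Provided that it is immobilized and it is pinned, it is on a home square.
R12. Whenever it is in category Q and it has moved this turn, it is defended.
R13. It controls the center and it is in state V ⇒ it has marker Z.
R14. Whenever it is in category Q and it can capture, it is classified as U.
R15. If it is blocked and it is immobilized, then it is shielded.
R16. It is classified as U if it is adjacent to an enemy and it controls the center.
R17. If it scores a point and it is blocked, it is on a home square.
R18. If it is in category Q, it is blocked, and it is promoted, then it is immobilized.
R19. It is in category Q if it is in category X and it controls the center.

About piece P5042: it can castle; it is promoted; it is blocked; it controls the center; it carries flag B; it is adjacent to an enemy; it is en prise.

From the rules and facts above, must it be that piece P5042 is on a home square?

Yes

By R16 (it is adjacent to an enemy, it controls the center): it is classified as U.
By R5 (it is classified as U): it is in category Q.
By R18 (it is in category Q, it is blocked, it is promoted): it is immobilized.
By R3 (it is immobilized): it is on a home square.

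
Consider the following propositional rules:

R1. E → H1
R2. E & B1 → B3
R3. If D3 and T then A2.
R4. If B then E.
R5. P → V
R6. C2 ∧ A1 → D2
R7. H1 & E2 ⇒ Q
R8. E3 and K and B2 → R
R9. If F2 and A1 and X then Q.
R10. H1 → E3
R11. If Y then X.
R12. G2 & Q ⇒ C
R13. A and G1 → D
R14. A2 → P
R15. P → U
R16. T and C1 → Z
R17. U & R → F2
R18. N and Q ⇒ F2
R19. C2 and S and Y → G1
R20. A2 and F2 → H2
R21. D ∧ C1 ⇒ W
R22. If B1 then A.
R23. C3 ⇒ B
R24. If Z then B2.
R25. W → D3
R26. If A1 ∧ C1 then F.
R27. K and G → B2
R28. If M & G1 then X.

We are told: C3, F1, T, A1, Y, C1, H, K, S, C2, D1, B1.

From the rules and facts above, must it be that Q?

Yes

X  (by R11: Y)
Z  (by R16: T, C1)
G1  (by R19: C2, S, Y)
A  (by R22: B1)
B  (by R23: C3)
B2  (by R24: Z)
E  (by R4: B)
D  (by R13: A, G1)
W  (by R21: D, C1)
D3  (by R25: W)
H1  (by R1: E)
A2  (by R3: D3, T)
E3  (by R10: H1)
P  (by R14: A2)
U  (by R15: P)
R  (by R8: E3, K, B2)
F2  (by R17: U, R)
Q  (by R9: F2, A1, X)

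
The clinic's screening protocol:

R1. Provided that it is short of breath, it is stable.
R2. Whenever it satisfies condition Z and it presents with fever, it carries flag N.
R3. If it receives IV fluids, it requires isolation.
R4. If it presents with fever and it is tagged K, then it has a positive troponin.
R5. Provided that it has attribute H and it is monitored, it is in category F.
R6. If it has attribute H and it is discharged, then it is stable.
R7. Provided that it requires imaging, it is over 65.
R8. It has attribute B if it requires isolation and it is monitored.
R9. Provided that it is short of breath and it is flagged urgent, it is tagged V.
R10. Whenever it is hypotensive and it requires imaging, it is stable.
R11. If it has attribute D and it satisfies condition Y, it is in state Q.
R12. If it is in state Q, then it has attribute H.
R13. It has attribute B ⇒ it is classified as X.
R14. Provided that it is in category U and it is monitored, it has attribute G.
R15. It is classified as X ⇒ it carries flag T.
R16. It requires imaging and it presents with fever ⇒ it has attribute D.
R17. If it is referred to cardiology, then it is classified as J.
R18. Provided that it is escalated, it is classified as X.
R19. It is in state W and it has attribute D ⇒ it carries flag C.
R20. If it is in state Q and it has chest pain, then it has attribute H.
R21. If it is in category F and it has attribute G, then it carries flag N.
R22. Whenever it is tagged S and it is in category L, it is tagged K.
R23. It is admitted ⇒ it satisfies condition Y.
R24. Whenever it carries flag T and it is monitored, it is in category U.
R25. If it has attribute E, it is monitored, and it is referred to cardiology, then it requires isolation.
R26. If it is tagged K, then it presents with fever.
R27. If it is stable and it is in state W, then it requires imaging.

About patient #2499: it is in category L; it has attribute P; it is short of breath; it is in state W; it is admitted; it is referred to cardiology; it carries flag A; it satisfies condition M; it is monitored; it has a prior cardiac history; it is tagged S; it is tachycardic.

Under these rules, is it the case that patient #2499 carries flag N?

No

Forward chaining from the given facts derives: is stable, is classified as J, is tagged K, satisfies condition Y, presents with fever, requires imaging, has a positive troponin, is over 65, has attribute D, carries flag C, is in state Q, has attribute H, is in category F.
Rules concluding "it carries flag N": R2 needs "it satisfies condition Z"; R21 needs "it has attribute G" — none of these are established.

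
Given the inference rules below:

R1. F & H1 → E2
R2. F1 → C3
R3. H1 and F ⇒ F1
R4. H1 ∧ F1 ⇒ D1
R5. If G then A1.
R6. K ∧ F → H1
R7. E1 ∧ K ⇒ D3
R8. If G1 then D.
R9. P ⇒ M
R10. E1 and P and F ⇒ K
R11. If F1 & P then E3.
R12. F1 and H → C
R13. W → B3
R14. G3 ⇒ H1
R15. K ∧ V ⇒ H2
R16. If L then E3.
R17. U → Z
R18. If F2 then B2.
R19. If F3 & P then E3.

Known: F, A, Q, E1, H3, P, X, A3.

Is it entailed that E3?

K  (by R10: E1, P, F)
H1  (by R6: K, F)
F1  (by R3: H1, F)
E3  (by R11: F1, P)

Yes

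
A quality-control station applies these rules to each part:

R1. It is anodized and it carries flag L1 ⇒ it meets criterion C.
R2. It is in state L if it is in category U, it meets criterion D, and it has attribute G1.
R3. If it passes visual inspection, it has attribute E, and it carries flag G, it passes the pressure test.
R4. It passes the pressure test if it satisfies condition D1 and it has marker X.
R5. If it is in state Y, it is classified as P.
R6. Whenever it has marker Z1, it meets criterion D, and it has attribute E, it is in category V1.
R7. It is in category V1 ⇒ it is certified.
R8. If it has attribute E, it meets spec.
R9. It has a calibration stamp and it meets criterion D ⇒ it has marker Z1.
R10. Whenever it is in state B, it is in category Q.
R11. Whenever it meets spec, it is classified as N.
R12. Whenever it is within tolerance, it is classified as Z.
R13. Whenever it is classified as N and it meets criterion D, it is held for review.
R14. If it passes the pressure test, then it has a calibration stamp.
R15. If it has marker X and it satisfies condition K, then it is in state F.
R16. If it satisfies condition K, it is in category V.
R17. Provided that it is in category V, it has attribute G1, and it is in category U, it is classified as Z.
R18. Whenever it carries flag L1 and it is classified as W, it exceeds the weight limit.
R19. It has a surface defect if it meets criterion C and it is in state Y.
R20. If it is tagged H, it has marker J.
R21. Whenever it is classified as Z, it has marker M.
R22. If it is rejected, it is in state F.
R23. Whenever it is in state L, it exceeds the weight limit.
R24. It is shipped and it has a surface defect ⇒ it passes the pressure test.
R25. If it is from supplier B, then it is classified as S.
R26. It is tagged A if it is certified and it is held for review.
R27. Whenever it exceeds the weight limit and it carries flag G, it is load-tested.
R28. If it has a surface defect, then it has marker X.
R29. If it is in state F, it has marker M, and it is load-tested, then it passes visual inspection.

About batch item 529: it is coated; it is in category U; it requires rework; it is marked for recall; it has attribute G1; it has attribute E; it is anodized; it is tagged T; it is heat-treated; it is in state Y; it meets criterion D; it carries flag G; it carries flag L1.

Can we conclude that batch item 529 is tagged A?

No

Forward chaining from the given facts derives: meets criterion C, is in state L, is classified as P, meets spec, is classified as N, is held for review, has a surface defect, exceeds the weight limit, is load-tested, has marker X.
The only rule concluding "it is tagged A" is R26, which needs "it is certified"; that is never established.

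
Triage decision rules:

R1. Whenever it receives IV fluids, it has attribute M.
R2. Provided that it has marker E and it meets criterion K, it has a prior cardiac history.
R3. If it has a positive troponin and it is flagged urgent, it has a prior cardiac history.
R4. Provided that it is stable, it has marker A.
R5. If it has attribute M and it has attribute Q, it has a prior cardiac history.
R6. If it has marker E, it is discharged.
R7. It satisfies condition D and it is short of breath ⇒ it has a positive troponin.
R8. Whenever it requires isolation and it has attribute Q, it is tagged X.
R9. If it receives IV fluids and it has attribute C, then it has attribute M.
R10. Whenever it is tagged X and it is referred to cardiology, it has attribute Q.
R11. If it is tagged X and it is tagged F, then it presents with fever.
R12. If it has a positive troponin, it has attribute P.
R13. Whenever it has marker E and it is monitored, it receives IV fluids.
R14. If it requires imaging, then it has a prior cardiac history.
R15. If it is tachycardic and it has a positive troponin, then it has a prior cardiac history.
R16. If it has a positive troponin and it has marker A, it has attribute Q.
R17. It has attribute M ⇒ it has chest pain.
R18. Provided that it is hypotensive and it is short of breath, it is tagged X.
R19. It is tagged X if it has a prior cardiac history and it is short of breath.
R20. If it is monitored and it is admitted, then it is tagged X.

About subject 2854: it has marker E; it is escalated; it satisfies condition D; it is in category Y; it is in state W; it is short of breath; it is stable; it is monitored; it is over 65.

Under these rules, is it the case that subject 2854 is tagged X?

Yes

By R4 (it is stable): it has marker A.
By R7 (it satisfies condition D, it is short of breath): it has a positive troponin.
By R13 (it has marker E, it is monitored): it receives IV fluids.
By R16 (it has a positive troponin, it has marker A): it has attribute Q.
By R1 (it receives IV fluids): it has attribute M.
By R5 (it has attribute M, it has attribute Q): it has a prior cardiac history.
By R19 (it has a prior cardiac history, it is short of breath): it is tagged X.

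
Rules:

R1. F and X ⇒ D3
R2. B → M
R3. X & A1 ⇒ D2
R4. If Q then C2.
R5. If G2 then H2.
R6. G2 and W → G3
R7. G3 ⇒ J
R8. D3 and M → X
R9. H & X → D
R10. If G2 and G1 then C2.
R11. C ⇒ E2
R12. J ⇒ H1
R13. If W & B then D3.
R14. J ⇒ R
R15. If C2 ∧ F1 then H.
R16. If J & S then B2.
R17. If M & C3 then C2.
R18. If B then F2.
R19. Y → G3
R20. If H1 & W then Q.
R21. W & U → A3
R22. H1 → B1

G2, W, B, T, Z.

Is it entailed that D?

Forward chaining from the given facts derives: M, H2, G3, J, H1, D3, R, F2, Q, B1, C2, X.
The only rule concluding D is R9, which needs H; that is never established.

No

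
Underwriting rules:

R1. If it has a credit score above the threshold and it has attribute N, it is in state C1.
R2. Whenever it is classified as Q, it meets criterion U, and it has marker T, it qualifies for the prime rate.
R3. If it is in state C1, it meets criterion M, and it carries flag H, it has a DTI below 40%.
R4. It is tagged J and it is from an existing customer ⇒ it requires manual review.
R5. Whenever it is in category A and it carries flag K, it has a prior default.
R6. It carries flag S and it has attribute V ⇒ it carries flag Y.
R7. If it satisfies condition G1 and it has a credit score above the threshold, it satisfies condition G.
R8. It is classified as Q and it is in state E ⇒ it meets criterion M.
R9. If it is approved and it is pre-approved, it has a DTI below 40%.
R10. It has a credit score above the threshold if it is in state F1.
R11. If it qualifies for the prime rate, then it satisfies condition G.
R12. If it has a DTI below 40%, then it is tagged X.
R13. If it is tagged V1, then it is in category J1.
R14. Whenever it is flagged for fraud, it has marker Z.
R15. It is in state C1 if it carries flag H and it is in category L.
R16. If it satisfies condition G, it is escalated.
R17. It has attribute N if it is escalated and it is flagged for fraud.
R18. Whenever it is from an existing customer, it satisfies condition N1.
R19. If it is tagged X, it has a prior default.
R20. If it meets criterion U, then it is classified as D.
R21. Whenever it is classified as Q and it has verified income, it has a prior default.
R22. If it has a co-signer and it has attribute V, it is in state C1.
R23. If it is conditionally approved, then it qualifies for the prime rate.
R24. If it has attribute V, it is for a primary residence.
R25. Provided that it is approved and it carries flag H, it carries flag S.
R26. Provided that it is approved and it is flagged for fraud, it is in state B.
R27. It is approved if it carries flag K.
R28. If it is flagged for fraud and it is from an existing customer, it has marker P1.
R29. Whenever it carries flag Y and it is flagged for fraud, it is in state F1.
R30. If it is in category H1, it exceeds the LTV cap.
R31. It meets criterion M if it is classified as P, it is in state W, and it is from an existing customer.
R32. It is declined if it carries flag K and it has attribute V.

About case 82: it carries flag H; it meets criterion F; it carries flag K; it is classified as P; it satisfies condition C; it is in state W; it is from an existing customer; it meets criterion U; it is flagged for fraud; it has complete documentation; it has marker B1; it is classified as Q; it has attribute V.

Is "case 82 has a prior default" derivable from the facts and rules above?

Forward chaining from the given facts derives: has marker Z, satisfies condition N1, is classified as D, is for a primary residence, is approved, has marker P1, meets criterion M, is declined, carries flag S, is in state B, carries flag Y, is in state F1, has a credit score above the threshold.
Rules concluding "it has a prior default": R5 needs "it is in category A"; R19 needs "it is tagged X"; R21 needs "it has verified income" — none of these are established.

No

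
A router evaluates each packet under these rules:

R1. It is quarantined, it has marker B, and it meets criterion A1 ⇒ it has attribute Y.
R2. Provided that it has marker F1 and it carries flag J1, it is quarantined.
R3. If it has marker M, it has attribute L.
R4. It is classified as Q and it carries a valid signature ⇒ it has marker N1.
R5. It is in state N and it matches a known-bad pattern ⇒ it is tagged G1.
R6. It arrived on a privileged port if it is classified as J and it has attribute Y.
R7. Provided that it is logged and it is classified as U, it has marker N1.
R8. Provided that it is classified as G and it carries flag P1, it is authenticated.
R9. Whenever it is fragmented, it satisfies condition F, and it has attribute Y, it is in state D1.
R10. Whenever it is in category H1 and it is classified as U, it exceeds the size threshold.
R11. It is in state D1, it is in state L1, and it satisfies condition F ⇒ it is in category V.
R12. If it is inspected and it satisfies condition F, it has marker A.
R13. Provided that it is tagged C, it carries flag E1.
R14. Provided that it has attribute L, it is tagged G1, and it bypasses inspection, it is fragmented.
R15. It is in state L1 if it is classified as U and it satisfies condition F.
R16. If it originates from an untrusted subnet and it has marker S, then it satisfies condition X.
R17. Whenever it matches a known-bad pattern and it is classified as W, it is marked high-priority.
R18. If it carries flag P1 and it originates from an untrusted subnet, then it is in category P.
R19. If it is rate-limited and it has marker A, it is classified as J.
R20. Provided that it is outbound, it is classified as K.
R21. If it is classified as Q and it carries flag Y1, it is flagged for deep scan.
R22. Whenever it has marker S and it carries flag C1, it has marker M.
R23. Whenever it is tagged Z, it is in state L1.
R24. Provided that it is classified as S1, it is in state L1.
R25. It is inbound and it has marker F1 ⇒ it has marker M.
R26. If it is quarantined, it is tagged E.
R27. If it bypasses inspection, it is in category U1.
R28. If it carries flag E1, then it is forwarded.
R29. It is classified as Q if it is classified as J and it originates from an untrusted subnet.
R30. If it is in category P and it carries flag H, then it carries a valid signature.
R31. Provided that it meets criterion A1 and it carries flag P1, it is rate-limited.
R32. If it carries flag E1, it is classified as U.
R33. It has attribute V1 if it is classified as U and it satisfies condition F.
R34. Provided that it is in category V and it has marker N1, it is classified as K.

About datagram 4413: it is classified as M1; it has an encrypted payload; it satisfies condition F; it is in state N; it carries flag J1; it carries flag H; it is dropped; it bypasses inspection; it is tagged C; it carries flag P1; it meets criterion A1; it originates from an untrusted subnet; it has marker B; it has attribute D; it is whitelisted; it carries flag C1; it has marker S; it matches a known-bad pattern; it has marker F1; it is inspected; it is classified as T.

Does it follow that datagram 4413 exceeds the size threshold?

Forward chaining from the given facts derives: is quarantined, is tagged G1, has marker A, carries flag E1, satisfies condition X, is in category P, has marker M, is tagged E, is in category U1, is forwarded, carries a valid signature, is rate-limited, is classified as U, has attribute V1, has attribute Y, has attribute L, is fragmented, is in state L1, is classified as J, is classified as Q, has marker N1, arrived on a privileged port, is in state D1, is in category V, is classified as K.
The only rule concluding "it exceeds the size threshold" is R10, which needs "it is in category H1"; that is never established.

No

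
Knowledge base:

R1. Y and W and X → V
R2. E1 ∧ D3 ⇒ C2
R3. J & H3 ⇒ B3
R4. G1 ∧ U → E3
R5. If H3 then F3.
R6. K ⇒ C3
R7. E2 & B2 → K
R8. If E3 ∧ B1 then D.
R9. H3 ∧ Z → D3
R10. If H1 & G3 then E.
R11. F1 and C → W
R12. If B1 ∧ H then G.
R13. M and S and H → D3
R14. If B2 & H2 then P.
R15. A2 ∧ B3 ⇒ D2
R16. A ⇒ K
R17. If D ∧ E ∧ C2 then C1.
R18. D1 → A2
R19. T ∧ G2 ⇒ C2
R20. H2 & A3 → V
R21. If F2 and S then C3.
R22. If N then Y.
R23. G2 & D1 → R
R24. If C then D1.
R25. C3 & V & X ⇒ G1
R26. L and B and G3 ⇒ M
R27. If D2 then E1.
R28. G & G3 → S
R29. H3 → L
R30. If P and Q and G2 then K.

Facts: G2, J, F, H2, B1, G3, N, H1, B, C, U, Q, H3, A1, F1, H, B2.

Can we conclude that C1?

Forward chaining from the given facts derives: B3, F3, E, W, G, P, Y, D1, S, L, K, C3, A2, R, M, D3, D2, E1, C2.
The only rule concluding C1 is R17, which needs D; that is never established.

No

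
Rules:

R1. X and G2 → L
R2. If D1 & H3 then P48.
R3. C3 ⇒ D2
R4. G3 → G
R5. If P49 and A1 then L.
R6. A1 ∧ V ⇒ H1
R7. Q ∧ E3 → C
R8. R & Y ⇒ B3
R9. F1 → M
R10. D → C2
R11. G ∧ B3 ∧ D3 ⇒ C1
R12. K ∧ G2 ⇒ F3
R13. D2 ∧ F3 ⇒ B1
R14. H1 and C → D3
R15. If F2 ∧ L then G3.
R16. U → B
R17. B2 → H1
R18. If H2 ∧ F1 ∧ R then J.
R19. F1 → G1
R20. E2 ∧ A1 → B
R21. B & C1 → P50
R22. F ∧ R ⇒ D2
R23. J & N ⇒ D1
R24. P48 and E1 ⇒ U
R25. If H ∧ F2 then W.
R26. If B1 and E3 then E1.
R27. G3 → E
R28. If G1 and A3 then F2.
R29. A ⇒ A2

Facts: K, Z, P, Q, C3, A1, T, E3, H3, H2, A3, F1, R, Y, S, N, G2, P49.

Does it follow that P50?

No

Forward chaining from the given facts derives: D2, L, C, B3, M, F3, B1, J, G1, D1, E1, F2, P48, G3, U, E, G, B.
The only rule concluding P50 is R21, which needs C1; that is never established.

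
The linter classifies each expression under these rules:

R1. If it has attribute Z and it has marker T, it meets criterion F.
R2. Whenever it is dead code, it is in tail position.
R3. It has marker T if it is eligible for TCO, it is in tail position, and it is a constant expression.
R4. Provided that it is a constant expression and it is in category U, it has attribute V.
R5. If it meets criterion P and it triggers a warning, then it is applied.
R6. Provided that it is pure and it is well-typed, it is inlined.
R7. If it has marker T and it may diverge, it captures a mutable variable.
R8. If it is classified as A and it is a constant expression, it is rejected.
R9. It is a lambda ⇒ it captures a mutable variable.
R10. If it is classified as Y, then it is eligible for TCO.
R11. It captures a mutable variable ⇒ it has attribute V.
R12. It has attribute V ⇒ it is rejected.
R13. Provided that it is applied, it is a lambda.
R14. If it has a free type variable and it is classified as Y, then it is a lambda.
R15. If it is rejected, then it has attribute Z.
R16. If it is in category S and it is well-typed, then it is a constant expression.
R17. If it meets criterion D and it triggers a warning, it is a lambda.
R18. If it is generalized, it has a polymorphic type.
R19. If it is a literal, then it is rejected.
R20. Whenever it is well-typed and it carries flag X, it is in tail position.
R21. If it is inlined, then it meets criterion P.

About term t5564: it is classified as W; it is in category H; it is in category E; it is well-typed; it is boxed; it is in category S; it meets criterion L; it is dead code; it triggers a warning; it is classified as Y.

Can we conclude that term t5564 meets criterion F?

No

Forward chaining from the given facts derives: is in tail position, is eligible for TCO, is a constant expression, has marker T.
The only rule concluding "it meets criterion F" is R1, which needs "it has attribute Z"; that is never established.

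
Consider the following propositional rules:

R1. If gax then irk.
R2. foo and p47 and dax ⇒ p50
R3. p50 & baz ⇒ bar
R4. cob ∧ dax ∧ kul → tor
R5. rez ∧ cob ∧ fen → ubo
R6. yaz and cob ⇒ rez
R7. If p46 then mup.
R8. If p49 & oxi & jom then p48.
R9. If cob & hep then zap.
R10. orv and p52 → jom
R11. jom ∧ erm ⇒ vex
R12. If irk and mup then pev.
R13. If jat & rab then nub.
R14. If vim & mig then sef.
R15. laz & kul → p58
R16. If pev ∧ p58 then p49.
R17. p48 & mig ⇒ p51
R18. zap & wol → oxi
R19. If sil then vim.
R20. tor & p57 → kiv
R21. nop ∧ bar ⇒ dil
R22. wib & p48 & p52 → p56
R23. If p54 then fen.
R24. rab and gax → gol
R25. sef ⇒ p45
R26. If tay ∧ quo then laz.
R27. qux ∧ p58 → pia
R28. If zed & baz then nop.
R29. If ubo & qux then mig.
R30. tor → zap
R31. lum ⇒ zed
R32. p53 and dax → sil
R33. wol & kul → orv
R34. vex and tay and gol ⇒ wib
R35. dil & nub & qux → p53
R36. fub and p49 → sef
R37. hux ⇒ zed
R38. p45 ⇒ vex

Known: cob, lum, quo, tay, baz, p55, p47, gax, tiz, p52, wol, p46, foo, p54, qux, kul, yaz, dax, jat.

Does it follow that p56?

Forward chaining from the given facts derives: irk, p50, bar, tor, rez, mup, pev, fen, laz, zap, zed, orv, ubo, jom, p58, p49, oxi, pia, nop, mig, p48, p51, dil.
The only rule concluding p56 is R22, which needs wib; that is never established.

No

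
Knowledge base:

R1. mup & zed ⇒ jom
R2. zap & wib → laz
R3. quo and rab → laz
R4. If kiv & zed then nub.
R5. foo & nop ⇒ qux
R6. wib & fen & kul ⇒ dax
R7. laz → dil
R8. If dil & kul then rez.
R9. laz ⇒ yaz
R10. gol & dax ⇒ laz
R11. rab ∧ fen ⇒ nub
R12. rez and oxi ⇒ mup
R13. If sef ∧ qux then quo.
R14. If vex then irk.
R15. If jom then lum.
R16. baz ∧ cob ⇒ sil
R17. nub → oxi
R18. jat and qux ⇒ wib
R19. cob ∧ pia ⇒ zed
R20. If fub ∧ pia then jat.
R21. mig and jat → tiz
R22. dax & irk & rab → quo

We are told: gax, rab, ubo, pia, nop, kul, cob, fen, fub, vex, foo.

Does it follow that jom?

qux  (by R5: foo, nop)
nub  (by R11: rab, fen)
irk  (by R14: vex)
oxi  (by R17: nub)
zed  (by R19: cob, pia)
jat  (by R20: fub, pia)
wib  (by R18: jat, qux)
dax  (by R6: wib, fen, kul)
quo  (by R22: dax, irk, rab)
laz  (by R3: quo, rab)
dil  (by R7: laz)
rez  (by R8: dil, kul)
mup  (by R12: rez, oxi)
jom  (by R1: mup, zed)

Yes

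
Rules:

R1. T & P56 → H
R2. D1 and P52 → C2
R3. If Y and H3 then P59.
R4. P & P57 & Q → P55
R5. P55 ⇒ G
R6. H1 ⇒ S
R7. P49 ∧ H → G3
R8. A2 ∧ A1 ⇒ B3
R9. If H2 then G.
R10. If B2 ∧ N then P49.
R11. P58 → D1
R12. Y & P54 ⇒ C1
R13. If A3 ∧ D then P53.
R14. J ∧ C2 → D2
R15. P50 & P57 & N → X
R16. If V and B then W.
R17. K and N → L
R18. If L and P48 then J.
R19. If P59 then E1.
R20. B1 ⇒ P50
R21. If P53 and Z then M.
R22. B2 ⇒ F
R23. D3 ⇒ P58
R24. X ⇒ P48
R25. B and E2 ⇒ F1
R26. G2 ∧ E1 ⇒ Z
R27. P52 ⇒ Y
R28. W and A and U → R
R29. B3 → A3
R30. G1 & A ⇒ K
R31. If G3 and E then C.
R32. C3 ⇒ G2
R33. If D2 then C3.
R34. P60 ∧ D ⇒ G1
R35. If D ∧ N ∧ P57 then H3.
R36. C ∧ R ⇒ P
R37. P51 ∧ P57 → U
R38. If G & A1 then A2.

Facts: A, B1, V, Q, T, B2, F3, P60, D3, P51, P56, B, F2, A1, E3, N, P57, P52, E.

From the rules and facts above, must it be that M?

Forward chaining from the given facts derives: H, P49, W, P50, F, P58, Y, U, G3, D1, X, P48, R, C, P, C2, P55, G, A2, B3, A3.
The only rule concluding M is R21, which needs P53; that is never established.

No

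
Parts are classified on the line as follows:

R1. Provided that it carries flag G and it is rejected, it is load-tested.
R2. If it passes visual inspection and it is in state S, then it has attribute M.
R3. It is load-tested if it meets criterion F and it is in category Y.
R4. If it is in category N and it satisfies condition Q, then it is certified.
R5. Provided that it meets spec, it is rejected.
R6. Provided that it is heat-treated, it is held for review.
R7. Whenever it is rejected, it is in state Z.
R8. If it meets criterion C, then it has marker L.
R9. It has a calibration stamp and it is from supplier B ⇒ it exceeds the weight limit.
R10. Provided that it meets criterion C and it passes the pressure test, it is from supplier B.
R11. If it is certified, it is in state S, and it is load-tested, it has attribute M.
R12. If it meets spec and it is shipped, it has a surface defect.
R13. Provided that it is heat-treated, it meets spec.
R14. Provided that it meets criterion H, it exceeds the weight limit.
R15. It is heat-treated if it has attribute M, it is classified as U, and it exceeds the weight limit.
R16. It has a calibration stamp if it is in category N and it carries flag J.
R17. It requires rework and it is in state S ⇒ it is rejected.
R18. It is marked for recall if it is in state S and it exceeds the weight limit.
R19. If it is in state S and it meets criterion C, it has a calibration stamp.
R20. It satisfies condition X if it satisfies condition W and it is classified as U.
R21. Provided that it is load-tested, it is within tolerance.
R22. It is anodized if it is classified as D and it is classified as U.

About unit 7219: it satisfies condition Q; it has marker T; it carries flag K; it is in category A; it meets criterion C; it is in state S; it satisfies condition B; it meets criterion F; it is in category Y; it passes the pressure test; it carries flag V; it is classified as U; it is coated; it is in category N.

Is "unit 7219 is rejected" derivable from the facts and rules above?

Yes

By R3 (it meets criterion F, it is in category Y): it is load-tested.
By R4 (it is in category N, it satisfies condition Q): it is certified.
By R10 (it meets criterion C, it passes the pressure test): it is from supplier B.
By R11 (it is certified, it is in state S, it is load-tested): it has attribute M.
By R19 (it is in state S, it meets criterion C): it has a calibration stamp.
By R9 (it has a calibration stamp, it is from supplier B): it exceeds the weight limit.
By R15 (it has attribute M, it is classified as U, it exceeds the weight limit): it is heat-treated.
By R13 (it is heat-treated): it meets spec.
By R5 (it meets spec): it is rejected.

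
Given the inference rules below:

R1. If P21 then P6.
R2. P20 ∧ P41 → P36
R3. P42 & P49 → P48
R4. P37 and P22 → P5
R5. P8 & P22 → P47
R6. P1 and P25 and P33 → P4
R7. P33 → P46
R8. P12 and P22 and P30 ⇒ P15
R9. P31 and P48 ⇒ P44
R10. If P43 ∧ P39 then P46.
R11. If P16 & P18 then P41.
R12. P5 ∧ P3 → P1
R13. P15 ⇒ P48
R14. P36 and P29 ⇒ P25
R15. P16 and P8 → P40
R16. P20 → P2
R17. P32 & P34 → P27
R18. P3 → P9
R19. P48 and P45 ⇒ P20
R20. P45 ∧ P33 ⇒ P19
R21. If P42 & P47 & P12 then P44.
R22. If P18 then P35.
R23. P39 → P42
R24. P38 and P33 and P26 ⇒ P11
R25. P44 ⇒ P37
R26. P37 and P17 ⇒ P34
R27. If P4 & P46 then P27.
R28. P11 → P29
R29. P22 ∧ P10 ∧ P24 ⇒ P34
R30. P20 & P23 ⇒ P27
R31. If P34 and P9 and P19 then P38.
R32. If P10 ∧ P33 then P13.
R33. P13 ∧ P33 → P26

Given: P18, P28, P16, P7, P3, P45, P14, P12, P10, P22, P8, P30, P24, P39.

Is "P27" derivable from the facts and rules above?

Forward chaining from the given facts derives: P47, P15, P41, P48, P40, P9, P20, P35, P42, P34, P36, P2, P44, P37, P5, P1.
Rules concluding P27: R17 needs P32; R27 needs P4; R30 needs P23 — none of these are established.

No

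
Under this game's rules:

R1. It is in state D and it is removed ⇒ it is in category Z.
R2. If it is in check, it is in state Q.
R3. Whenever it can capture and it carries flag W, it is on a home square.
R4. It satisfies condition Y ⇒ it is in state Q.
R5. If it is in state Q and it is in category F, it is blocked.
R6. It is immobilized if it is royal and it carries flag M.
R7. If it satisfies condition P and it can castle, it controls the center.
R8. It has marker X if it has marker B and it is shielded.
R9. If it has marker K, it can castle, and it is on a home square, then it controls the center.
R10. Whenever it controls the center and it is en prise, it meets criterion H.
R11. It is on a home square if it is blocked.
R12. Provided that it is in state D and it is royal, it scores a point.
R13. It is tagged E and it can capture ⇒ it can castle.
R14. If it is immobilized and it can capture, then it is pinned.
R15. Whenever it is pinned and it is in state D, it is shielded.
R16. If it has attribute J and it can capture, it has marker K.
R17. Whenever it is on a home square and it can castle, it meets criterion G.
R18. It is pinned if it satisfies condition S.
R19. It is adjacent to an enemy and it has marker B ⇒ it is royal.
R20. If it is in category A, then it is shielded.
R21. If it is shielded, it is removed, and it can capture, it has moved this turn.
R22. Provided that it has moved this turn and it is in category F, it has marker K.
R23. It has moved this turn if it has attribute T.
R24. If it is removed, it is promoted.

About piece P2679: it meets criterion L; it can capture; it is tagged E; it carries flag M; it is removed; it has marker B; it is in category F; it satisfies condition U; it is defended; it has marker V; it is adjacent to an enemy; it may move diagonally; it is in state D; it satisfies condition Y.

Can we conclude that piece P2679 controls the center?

Yes

By R4 (it satisfies condition Y): it is in state Q.
By R5 (it is in state Q, it is in category F): it is blocked.
By R11 (it is blocked): it is on a home square.
By R13 (it is tagged E, it can capture): it can castle.
By R19 (it is adjacent to an enemy, it has marker B): it is royal.
By R6 (it is royal, it carries flag M): it is immobilized.
By R14 (it is immobilized, it can capture): it is pinned.
By R15 (it is pinned, it is in state D): it is shielded.
By R21 (it is shielded, it is removed, it can capture): it has moved this turn.
By R22 (it has moved this turn, it is in category F): it has marker K.
By R9 (it has marker K, it can castle, it is on a home square): it controls the center.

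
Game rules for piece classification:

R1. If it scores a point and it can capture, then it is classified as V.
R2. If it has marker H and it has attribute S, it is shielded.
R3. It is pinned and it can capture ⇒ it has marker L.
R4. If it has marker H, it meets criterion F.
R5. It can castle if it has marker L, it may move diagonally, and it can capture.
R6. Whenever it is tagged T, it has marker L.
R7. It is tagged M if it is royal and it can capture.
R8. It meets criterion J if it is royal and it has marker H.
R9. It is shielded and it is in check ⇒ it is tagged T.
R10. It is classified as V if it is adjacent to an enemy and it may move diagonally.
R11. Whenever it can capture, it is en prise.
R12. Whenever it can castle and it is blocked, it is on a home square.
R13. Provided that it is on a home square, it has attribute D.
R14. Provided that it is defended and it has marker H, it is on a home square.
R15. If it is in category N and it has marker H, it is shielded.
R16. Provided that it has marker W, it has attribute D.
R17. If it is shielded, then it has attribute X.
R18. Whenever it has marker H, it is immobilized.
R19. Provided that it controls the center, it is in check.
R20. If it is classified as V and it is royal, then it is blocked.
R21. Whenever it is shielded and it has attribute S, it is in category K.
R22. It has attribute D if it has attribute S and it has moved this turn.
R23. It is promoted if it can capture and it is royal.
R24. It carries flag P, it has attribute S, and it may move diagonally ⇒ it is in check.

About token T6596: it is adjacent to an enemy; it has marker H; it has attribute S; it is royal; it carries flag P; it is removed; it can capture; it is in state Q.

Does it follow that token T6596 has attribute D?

No

Forward chaining from the given facts derives: is shielded, meets criterion F, is tagged M, meets criterion J, is en prise, has attribute X, is immobilized, is in category K, is promoted.
Rules concluding "it has attribute D": R13 needs "it is on a home square"; R16 needs "it has marker W"; R22 needs "it has moved this turn" — none of these are established.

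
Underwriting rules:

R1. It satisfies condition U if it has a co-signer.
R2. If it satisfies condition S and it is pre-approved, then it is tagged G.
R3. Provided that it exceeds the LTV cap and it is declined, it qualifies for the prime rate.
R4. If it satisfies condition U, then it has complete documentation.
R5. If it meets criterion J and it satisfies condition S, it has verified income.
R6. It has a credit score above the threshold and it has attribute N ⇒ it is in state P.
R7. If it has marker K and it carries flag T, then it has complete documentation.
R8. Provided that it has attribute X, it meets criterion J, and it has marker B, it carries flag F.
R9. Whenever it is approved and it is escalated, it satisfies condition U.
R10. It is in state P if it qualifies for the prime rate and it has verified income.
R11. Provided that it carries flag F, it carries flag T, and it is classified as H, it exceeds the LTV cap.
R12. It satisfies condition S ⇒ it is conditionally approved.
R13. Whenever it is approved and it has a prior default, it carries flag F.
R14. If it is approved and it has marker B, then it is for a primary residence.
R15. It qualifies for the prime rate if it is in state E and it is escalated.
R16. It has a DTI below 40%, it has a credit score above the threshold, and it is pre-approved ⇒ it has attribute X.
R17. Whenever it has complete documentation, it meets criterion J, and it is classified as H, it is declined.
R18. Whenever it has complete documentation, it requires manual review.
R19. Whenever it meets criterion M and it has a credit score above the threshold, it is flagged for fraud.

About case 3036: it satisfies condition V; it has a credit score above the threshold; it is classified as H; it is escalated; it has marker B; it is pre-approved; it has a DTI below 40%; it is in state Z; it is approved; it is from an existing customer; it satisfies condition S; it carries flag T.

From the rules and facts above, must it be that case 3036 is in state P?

No

Forward chaining from the given facts derives: is tagged G, satisfies condition U, is conditionally approved, is for a primary residence, has attribute X, has complete documentation, requires manual review.
Rules concluding "it is in state P": R6 needs "it has attribute N"; R10 needs "it qualifies for the prime rate" — none of these are established.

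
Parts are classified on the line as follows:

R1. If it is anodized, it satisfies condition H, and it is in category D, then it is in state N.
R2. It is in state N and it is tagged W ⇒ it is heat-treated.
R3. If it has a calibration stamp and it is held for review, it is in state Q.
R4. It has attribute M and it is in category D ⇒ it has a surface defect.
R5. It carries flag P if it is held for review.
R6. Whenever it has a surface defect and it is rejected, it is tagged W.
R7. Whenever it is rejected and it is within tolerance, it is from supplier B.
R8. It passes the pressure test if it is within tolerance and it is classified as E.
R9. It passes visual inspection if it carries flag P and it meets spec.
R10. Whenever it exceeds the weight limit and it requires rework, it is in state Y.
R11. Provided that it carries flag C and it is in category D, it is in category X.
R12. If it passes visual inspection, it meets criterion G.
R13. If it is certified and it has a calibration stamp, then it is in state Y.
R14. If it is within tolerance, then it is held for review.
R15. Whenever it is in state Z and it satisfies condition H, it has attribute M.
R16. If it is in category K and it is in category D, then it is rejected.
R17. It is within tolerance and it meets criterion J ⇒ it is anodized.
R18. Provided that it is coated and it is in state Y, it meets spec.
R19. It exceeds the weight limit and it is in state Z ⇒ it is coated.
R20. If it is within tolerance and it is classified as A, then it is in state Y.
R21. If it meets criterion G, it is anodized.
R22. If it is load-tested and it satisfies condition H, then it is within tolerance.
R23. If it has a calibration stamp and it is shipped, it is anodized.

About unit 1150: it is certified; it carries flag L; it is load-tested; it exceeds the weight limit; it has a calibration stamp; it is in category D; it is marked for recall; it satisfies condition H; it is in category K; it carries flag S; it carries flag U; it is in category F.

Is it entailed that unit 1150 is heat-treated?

Forward chaining from the given facts derives: is in state Y, is rejected, is within tolerance, is from supplier B, is held for review, is in state Q, carries flag P.
The only rule concluding "it is heat-treated" is R2, which needs "it is in state N"; that is never established.

No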